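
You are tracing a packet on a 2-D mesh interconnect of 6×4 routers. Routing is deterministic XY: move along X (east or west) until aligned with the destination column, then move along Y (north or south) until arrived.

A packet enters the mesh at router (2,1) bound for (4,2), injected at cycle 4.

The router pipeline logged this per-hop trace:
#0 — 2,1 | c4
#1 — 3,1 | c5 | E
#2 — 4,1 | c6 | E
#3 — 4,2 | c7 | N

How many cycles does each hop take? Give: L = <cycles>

Between hops 0 and 1 the cycle counter advances 5 − 4 = 1.
Per-hop latency L = Δcyc = 1.

L = 1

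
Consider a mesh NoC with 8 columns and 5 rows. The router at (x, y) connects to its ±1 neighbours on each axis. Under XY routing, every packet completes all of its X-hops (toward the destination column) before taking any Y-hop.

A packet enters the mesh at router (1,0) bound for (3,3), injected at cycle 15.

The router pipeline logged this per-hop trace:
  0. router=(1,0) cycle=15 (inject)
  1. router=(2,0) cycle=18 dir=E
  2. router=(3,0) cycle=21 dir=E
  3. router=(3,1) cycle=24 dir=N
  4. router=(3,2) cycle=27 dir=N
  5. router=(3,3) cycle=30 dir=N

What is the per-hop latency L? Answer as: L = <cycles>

L = 3

cyc[1] − cyc[0] = 18 − 15 = 3.
Each hop adds L, hence L = 3.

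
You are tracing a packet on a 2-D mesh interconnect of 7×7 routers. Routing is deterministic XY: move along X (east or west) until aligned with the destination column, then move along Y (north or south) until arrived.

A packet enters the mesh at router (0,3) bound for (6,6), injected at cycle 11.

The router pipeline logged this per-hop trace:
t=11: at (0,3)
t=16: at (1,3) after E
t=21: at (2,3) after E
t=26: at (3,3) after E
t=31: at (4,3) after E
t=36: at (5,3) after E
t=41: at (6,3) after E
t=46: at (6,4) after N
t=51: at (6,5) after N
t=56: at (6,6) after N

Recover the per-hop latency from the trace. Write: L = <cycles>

cyc[1] − cyc[0] = 16 − 11 = 5.
Each hop adds L, hence L = 5.

L = 5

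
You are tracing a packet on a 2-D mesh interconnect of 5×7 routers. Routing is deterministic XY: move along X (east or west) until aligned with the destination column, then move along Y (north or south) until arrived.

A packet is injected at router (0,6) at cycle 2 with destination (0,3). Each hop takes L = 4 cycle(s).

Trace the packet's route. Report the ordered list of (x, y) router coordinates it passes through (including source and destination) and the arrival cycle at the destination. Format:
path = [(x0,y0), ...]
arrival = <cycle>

path = [(0,6), (0,5), (0,4), (0,3)]
arrival = 14

src (0,6)  cyc=2
S→(0,5)  cyc=6
S→(0,4)  cyc=10
S→(0,3)  cyc=14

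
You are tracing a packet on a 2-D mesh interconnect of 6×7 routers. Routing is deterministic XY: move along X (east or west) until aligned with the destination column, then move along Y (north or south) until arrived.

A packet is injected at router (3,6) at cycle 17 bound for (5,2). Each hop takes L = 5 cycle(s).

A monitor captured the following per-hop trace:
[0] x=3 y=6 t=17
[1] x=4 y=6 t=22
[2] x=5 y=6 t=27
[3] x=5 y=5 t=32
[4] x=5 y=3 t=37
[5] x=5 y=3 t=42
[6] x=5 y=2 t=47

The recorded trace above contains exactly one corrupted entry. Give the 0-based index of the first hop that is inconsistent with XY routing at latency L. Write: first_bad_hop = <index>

hop 1: step (+1,+0), +5 cyc — ok
hop 2: step (+1,+0), +5 cyc — ok
hop 3: step (+0,-1), +5 cyc — ok
hop 4: step (+0,-2), +5 cyc — BAD: non-unit step

first_bad_hop = 4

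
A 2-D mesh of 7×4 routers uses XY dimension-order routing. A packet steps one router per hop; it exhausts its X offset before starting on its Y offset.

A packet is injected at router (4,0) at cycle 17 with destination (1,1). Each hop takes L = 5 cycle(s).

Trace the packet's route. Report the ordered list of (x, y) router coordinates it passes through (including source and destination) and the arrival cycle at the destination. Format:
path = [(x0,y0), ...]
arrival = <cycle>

[0] x=4 y=0 t=17
[1] x=3 y=0 t=22 →W
[2] x=2 y=0 t=27 →W
[3] x=1 y=0 t=32 →W
[4] x=1 y=1 t=37 →N

path = [(4,0), (3,0), (2,0), (1,0), (1,1)]
arrival = 37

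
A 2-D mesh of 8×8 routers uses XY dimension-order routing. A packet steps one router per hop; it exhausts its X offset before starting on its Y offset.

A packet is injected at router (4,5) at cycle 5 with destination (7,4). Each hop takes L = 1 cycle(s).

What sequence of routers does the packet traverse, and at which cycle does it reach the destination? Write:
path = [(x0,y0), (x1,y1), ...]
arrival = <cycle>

#0 — 4,5 | c5
#1 — 5,5 | c6 | E
#2 — 6,5 | c7 | E
#3 — 7,5 | c8 | E
#4 — 7,4 | c9 | S

path = [(4,5), (5,5), (6,5), (7,5), (7,4)]
arrival = 9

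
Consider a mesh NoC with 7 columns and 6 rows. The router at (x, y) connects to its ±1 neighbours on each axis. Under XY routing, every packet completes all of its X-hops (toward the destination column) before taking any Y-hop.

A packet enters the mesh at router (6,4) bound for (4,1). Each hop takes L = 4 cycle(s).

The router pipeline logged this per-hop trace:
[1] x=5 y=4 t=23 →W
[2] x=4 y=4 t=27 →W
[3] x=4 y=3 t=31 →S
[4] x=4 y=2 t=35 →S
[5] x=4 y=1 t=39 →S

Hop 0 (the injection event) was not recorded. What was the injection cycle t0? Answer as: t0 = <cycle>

t0 = 19

cyc[1] = 23 and cyc[k] = t0 + k·L for every k.
So t0 = 23 − 1·4 = 19.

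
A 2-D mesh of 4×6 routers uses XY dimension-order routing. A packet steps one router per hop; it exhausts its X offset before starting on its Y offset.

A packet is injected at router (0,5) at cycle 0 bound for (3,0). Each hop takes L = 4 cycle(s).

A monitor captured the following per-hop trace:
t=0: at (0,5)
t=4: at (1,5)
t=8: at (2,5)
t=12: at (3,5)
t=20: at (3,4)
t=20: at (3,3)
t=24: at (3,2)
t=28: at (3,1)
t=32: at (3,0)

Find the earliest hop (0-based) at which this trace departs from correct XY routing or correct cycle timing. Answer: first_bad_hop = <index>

first_bad_hop = 4

check 1→ d=(1,0) cyc+4: ok
check 2→ d=(1,0) cyc+4: ok
check 3→ d=(1,0) cyc+4: ok
check 4→ d=(0,-1) cyc+8: BAD: Δcyc=8≠L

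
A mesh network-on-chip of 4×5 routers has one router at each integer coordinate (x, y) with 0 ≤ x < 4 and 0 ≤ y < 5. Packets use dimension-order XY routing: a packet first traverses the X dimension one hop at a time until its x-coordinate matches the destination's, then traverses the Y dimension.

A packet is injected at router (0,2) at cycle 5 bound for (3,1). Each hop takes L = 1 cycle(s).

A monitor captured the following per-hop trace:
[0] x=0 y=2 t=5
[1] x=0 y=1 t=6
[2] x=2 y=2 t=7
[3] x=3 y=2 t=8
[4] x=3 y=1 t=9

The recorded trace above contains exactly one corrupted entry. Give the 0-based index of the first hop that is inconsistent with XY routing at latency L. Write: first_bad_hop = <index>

first_bad_hop = 1

check 1→ d=(0,-1) cyc+1: BAD: Y-move but x=0≠3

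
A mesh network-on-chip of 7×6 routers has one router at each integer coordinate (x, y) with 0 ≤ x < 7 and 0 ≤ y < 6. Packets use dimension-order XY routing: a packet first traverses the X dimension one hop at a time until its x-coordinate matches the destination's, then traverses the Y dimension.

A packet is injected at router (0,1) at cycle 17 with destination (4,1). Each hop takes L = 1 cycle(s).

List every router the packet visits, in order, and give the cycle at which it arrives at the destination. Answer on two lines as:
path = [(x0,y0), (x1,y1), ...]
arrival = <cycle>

path = [(0,1), (1,1), (2,1), (3,1), (4,1)]
arrival = 21

t=17: at (0,1)
t=18: at (1,1) after E
t=19: at (2,1) after E
t=20: at (3,1) after E
t=21: at (4,1) after E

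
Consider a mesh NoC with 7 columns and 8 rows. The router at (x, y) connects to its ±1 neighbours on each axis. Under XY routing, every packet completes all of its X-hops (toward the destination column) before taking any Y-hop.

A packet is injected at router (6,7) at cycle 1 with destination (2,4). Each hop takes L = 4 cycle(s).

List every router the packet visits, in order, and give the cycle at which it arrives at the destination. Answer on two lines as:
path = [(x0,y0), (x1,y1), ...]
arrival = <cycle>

path = [(6,7), (5,7), (4,7), (3,7), (2,7), (2,6), (2,5), (2,4)]
arrival = 29

hop 0: (6,7) @ cyc 1
hop 1: (5,7) @ cyc 5  [W]
hop 2: (4,7) @ cyc 9  [W]
hop 3: (3,7) @ cyc 13  [W]
hop 4: (2,7) @ cyc 17  [W]
hop 5: (2,6) @ cyc 21  [S]
hop 6: (2,5) @ cyc 25  [S]
hop 7: (2,4) @ cyc 29  [S]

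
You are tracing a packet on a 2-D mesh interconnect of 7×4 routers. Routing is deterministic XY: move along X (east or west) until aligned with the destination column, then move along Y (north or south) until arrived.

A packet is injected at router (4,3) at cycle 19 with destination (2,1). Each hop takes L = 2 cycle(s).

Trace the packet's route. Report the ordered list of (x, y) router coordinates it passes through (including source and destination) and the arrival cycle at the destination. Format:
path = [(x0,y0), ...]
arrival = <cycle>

path = [(4,3), (3,3), (2,3), (2,2), (2,1)]
arrival = 27

#0 — 4,3 | c19
#1 — 3,3 | c21 | W
#2 — 2,3 | c23 | W
#3 — 2,2 | c25 | S
#4 — 2,1 | c27 | S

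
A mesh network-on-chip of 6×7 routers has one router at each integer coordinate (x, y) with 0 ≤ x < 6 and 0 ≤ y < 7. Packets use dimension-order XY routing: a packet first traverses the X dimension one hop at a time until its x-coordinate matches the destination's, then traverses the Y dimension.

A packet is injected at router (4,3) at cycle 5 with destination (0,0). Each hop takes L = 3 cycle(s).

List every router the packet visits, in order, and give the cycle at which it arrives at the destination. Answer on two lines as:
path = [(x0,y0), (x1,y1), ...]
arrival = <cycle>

[0] x=4 y=3 t=5
[1] x=3 y=3 t=8 →W
[2] x=2 y=3 t=11 →W
[3] x=1 y=3 t=14 →W
[4] x=0 y=3 t=17 →W
[5] x=0 y=2 t=20 →S
[6] x=0 y=1 t=23 →S
[7] x=0 y=0 t=26 →S

path = [(4,3), (3,3), (2,3), (1,3), (0,3), (0,2), (0,1), (0,0)]
arrival = 26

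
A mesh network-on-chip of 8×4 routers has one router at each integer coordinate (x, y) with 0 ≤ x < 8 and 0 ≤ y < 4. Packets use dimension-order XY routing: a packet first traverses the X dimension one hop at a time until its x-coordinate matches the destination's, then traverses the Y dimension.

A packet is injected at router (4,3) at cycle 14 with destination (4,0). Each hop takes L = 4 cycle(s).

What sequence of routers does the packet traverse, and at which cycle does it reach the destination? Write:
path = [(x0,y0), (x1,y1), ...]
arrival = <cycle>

t=14: at (4,3)
t=18: at (4,2) after S
t=22: at (4,1) after S
t=26: at (4,0) after S

path = [(4,3), (4,2), (4,1), (4,0)]
arrival = 26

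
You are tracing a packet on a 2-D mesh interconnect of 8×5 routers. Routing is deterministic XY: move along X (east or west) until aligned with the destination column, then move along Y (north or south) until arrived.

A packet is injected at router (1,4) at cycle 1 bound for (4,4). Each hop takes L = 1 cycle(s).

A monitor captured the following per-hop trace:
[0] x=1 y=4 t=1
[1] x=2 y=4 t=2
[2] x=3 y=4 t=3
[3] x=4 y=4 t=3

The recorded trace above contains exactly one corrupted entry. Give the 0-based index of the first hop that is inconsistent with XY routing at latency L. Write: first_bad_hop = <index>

first_bad_hop = 3

  1: Δx=+1 Δy=+0 Δt=1 [ok]
  2: Δx=+1 Δy=+0 Δt=1 [ok]
  3: Δx=+1 Δy=+0 Δt=0 [BAD: Δcyc=0≠L]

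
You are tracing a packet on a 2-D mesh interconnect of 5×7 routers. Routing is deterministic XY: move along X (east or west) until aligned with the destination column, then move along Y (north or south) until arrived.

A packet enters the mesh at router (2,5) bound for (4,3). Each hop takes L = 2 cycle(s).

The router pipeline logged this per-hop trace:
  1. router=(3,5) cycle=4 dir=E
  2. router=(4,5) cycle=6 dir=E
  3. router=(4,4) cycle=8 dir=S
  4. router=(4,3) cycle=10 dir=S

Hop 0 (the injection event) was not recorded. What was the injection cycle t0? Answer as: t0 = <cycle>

t0 = 2

cyc[1] = 4 and cyc[k] = t0 + k·L for every k.
Subtract one hop: t0 = 4 − 2 = 2.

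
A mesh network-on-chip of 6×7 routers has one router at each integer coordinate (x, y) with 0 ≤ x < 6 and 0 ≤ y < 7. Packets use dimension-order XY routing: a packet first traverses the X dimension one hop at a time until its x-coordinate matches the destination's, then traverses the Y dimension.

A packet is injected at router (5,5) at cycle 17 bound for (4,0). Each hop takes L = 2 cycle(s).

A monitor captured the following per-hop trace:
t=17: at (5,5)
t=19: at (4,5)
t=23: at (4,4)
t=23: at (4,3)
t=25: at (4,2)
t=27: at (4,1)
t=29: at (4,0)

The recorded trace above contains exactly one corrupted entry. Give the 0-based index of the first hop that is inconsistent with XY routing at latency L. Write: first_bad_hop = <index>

first_bad_hop = 2

  1: Δx=-1 Δy=+0 Δt=2 [ok]
  2: Δx=+0 Δy=-1 Δt=4 [BAD: Δcyc=4≠L]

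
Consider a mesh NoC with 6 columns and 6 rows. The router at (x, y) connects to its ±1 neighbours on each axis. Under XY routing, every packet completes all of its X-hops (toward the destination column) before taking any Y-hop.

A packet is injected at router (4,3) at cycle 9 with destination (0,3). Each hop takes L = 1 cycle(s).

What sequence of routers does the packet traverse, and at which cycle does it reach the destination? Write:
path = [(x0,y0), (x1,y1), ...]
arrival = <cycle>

  0. router=(4,3) cycle=9 (inject)
  1. router=(3,3) cycle=10 dir=W
  2. router=(2,3) cycle=11 dir=W
  3. router=(1,3) cycle=12 dir=W
  4. router=(0,3) cycle=13 dir=W

path = [(4,3), (3,3), (2,3), (1,3), (0,3)]
arrival = 13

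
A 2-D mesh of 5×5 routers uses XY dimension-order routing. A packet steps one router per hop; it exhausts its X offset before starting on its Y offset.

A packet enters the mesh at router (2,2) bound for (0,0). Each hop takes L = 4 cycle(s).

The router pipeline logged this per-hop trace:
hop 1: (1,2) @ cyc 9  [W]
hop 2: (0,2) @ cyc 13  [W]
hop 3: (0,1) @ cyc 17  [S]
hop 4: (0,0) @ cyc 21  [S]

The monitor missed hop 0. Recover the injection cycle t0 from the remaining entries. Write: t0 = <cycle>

The first recorded entry is hop 1 at cycle 9.
Therefore t0 = 9 − L = 5.

t0 = 5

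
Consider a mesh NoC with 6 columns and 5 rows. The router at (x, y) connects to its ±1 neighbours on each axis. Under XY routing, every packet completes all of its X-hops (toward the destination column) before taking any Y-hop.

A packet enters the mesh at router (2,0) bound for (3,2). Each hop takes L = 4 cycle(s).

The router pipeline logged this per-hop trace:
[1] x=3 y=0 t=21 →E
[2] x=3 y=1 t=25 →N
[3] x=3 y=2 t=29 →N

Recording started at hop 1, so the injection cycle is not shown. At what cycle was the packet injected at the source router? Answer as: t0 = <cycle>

t0 = 17

Hop 1 reached at cycle 21; hop k is at t0 + k·L.
t0 = cyc[1] − L = 21 − 4 = 17.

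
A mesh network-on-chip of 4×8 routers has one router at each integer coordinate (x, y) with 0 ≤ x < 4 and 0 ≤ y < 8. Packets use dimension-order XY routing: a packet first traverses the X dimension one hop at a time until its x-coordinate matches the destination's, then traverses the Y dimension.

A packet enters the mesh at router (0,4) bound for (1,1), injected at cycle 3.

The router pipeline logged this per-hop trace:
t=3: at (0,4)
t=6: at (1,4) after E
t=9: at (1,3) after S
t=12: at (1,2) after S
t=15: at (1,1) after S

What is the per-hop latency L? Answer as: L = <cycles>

L = 3

From hop 0 (3) to hop 1 (6): +3 cycles.
One hop costs L cycles, so L = 3.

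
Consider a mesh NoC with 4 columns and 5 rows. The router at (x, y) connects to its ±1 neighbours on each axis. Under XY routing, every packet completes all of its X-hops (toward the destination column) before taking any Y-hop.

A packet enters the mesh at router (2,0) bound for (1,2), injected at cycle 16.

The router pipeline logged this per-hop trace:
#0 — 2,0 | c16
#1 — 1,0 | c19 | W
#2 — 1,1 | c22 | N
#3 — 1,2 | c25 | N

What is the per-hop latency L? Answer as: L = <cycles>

L = 3

cyc[1] − cyc[0] = 19 − 16 = 3.
Per-hop latency L = Δcyc = 3.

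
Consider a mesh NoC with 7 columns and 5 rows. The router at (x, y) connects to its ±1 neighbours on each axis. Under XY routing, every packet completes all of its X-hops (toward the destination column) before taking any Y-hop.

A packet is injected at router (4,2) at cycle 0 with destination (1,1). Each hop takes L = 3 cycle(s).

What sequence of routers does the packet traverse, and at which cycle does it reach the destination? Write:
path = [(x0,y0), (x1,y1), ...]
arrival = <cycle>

[0] x=4 y=2 t=0
[1] x=3 y=2 t=3 →W
[2] x=2 y=2 t=6 →W
[3] x=1 y=2 t=9 →W
[4] x=1 y=1 t=12 →S

path = [(4,2), (3,2), (2,2), (1,2), (1,1)]
arrival = 12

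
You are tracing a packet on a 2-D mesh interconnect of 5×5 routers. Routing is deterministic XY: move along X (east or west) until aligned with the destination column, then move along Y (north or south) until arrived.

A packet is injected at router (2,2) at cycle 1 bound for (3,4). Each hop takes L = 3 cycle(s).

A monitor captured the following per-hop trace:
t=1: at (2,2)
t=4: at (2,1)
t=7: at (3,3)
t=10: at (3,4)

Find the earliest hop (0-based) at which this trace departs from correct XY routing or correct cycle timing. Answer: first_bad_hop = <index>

check 1→ d=(0,-1) cyc+3: BAD: Y-move but x=2≠3

first_bad_hop = 1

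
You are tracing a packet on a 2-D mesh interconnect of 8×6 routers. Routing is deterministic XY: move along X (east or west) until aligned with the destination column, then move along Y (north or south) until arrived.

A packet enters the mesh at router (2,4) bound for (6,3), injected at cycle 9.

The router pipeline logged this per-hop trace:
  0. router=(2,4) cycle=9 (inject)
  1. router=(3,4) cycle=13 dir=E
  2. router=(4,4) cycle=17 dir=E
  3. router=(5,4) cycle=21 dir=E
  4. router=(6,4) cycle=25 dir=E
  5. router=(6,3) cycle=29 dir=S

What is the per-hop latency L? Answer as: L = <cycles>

L = 4

Between hops 0 and 1 the cycle counter advances 13 − 9 = 4.
Each hop adds L, hence L = 4.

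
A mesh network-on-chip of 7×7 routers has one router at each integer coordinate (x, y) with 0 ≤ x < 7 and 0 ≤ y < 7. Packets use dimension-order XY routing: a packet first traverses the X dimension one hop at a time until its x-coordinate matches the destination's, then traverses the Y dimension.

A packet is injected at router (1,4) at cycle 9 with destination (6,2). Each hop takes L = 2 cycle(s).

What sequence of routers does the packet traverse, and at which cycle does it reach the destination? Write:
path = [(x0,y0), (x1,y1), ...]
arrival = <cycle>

t=9: at (1,4)
t=11: at (2,4) after E
t=13: at (3,4) after E
t=15: at (4,4) after E
t=17: at (5,4) after E
t=19: at (6,4) after E
t=21: at (6,3) after S
t=23: at (6,2) after S

path = [(1,4), (2,4), (3,4), (4,4), (5,4), (6,4), (6,3), (6,2)]
arrival = 23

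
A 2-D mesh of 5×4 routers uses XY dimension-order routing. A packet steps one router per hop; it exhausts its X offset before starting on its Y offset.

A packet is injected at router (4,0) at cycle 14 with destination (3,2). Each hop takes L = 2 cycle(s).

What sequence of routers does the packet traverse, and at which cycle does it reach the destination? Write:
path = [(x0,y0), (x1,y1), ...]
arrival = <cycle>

path = [(4,0), (3,0), (3,1), (3,2)]
arrival = 20

src (4,0)  cyc=14
W→(3,0)  cyc=16
N→(3,1)  cyc=18
N→(3,2)  cyc=20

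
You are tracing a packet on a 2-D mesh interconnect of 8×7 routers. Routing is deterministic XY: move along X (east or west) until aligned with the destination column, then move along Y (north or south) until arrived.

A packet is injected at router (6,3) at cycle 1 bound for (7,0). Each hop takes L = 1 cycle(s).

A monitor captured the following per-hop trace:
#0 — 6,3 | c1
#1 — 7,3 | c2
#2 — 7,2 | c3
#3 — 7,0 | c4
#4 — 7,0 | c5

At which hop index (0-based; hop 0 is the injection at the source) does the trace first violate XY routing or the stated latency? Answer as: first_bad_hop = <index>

[1] (+1,+0) / 1c ⇒ ok
[2] (+0,-1) / 1c ⇒ ok
[3] (+0,-2) / 1c ⇒ BAD: non-unit step

first_bad_hop = 3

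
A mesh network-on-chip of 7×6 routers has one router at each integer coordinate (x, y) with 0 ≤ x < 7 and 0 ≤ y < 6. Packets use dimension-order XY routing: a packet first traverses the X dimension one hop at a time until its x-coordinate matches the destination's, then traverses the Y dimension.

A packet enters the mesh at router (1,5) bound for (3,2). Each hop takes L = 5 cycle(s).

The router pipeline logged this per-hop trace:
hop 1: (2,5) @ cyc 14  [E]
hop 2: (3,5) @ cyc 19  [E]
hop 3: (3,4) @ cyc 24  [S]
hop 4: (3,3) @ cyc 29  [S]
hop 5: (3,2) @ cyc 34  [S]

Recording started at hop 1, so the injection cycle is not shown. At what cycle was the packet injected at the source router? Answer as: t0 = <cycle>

Hop 1 reached at cycle 14; hop k is at t0 + k·L.
t0 = cyc[1] − L = 14 − 5 = 9.

t0 = 9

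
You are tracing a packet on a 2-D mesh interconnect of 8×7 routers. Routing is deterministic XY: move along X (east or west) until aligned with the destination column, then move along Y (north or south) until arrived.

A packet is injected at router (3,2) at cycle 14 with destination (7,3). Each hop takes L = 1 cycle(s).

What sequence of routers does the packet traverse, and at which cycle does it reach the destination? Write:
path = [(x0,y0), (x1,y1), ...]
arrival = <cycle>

hop 0: (3,2) @ cyc 14
hop 1: (4,2) @ cyc 15  [E]
hop 2: (5,2) @ cyc 16  [E]
hop 3: (6,2) @ cyc 17  [E]
hop 4: (7,2) @ cyc 18  [E]
hop 5: (7,3) @ cyc 19  [N]

path = [(3,2), (4,2), (5,2), (6,2), (7,2), (7,3)]
arrival = 19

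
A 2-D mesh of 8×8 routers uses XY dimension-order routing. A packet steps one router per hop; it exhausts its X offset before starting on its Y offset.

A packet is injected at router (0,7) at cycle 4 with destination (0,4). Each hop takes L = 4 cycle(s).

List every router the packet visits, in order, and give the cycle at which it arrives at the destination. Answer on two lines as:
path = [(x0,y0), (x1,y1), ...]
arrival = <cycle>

path = [(0,7), (0,6), (0,5), (0,4)]
arrival = 16

t=4: at (0,7)
t=8: at (0,6) after S
t=12: at (0,5) after S
t=16: at (0,4) after S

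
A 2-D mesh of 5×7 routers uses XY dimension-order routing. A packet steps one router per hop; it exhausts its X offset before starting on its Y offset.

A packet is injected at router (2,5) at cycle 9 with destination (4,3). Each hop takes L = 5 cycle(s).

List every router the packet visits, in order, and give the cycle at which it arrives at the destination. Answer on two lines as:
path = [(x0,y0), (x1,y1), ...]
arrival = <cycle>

path = [(2,5), (3,5), (4,5), (4,4), (4,3)]
arrival = 29

[0] x=2 y=5 t=9
[1] x=3 y=5 t=14 →E
[2] x=4 y=5 t=19 →E
[3] x=4 y=4 t=24 →S
[4] x=4 y=3 t=29 →S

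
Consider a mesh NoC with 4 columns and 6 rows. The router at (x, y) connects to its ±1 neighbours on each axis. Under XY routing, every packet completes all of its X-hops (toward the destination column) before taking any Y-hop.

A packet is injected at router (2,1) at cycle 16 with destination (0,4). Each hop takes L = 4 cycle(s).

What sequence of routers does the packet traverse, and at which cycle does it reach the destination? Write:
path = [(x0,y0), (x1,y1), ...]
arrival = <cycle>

#0 — 2,1 | c16
#1 — 1,1 | c20 | W
#2 — 0,1 | c24 | W
#3 — 0,2 | c28 | N
#4 — 0,3 | c32 | N
#5 — 0,4 | c36 | N

path = [(2,1), (1,1), (0,1), (0,2), (0,3), (0,4)]
arrival = 36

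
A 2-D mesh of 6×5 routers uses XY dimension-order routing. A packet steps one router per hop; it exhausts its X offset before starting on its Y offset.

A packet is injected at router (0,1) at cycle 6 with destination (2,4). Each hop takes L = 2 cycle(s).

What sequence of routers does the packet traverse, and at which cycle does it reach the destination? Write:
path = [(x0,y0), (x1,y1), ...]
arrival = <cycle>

path = [(0,1), (1,1), (2,1), (2,2), (2,3), (2,4)]
arrival = 16

t=6: at (0,1)
t=8: at (1,1) after E
t=10: at (2,1) after E
t=12: at (2,2) after N
t=14: at (2,3) after N
t=16: at (2,4) after N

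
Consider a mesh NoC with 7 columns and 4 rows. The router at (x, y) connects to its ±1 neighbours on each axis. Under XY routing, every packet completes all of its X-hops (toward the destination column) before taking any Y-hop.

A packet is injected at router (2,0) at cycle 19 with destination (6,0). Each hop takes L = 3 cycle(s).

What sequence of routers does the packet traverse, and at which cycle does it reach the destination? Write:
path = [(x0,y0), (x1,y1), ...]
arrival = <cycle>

path = [(2,0), (3,0), (4,0), (5,0), (6,0)]
arrival = 31

t=19: at (2,0)
t=22: at (3,0) after E
t=25: at (4,0) after E
t=28: at (5,0) after E
t=31: at (6,0) after E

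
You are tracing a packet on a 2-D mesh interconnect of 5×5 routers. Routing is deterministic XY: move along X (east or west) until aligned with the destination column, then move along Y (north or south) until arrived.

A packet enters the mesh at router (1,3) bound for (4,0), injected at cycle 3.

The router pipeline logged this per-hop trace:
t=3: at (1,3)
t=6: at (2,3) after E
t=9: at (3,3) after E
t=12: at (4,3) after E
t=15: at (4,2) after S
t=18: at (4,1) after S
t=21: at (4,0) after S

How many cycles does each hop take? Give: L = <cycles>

L = 3

Between hops 0 and 1 the cycle counter advances 6 − 3 = 3.
That increment is L by definition: L = 3.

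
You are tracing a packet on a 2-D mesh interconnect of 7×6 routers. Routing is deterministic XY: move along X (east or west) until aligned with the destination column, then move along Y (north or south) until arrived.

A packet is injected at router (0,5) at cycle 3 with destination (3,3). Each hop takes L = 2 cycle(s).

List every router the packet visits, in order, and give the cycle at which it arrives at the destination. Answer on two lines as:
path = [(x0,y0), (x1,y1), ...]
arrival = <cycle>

  0. router=(0,5) cycle=3 (inject)
  1. router=(1,5) cycle=5 dir=E
  2. router=(2,5) cycle=7 dir=E
  3. router=(3,5) cycle=9 dir=E
  4. router=(3,4) cycle=11 dir=S
  5. router=(3,3) cycle=13 dir=S

path = [(0,5), (1,5), (2,5), (3,5), (3,4), (3,3)]
arrival = 13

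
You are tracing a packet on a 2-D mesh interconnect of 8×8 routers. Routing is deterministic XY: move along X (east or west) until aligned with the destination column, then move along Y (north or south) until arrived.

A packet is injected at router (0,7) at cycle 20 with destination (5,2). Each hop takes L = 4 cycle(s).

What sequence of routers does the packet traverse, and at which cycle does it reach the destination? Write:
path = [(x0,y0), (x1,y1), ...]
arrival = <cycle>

path = [(0,7), (1,7), (2,7), (3,7), (4,7), (5,7), (5,6), (5,5), (5,4), (5,3), (5,2)]
arrival = 60

hop 0: (0,7) @ cyc 20
hop 1: (1,7) @ cyc 24  [E]
hop 2: (2,7) @ cyc 28  [E]
hop 3: (3,7) @ cyc 32  [E]
hop 4: (4,7) @ cyc 36  [E]
hop 5: (5,7) @ cyc 40  [E]
hop 6: (5,6) @ cyc 44  [S]
hop 7: (5,5) @ cyc 48  [S]
hop 8: (5,4) @ cyc 52  [S]
hop 9: (5,3) @ cyc 56  [S]
hop 10: (5,2) @ cyc 60  [S]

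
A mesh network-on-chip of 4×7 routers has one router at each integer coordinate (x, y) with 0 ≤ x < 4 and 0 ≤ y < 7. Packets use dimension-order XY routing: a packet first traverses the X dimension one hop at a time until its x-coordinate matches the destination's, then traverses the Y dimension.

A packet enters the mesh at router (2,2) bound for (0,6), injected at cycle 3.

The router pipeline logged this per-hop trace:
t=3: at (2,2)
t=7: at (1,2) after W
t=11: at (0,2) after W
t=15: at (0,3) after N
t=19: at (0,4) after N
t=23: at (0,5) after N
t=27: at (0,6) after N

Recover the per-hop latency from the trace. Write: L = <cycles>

L = 4

Between hops 0 and 1 the cycle counter advances 7 − 3 = 4.
Per-hop latency L = Δcyc = 4.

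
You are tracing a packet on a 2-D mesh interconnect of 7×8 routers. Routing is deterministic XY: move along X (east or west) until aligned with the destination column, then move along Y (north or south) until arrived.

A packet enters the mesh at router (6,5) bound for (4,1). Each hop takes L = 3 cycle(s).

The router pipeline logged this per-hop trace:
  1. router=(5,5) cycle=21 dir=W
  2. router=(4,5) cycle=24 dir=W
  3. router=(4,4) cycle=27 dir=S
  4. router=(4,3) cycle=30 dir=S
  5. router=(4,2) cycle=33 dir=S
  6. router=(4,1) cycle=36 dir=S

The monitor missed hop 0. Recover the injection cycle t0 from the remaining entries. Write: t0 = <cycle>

t0 = 18

Hop 1 reached at cycle 21; hop k is at t0 + k·L.
t0 = cyc[1] − L = 21 − 3 = 18.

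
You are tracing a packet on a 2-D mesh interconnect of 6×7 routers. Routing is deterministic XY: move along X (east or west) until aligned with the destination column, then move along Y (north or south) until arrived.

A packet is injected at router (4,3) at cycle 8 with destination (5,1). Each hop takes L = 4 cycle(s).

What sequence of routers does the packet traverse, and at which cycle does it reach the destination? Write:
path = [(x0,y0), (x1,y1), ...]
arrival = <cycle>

path = [(4,3), (5,3), (5,2), (5,1)]
arrival = 20

#0 — 4,3 | c8
#1 — 5,3 | c12 | E
#2 — 5,2 | c16 | S
#3 — 5,1 | c20 | S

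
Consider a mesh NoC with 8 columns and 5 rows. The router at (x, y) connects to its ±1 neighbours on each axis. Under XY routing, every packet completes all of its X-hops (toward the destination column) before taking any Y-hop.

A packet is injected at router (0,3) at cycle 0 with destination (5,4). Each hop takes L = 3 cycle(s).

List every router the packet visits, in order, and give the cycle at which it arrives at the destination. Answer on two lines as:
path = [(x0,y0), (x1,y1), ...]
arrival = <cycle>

path = [(0,3), (1,3), (2,3), (3,3), (4,3), (5,3), (5,4)]
arrival = 18

#0 — 0,3 | c0
#1 — 1,3 | c3 | E
#2 — 2,3 | c6 | E
#3 — 3,3 | c9 | E
#4 — 4,3 | c12 | E
#5 — 5,3 | c15 | E
#6 — 5,4 | c18 | N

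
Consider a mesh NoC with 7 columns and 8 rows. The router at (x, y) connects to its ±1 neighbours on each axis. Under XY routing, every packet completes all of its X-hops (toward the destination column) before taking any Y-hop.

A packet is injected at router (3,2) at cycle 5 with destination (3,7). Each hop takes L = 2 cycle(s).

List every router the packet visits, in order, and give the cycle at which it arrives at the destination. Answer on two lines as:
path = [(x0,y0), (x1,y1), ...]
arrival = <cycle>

[0] x=3 y=2 t=5
[1] x=3 y=3 t=7 →N
[2] x=3 y=4 t=9 →N
[3] x=3 y=5 t=11 →N
[4] x=3 y=6 t=13 →N
[5] x=3 y=7 t=15 →N

path = [(3,2), (3,3), (3,4), (3,5), (3,6), (3,7)]
arrival = 15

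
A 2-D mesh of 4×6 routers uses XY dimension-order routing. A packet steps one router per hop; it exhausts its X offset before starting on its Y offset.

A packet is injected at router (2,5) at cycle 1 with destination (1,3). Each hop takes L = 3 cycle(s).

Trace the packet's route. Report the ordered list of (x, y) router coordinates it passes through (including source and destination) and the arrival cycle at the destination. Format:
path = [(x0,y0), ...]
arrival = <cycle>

  0. router=(2,5) cycle=1 (inject)
  1. router=(1,5) cycle=4 dir=W
  2. router=(1,4) cycle=7 dir=S
  3. router=(1,3) cycle=10 dir=S

path = [(2,5), (1,5), (1,4), (1,3)]
arrival = 10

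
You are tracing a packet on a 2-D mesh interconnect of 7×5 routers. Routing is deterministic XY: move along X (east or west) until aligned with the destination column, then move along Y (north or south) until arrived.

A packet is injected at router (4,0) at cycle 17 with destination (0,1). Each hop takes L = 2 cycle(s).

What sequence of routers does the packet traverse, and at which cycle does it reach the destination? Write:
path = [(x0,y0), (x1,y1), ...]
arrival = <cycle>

[0] x=4 y=0 t=17
[1] x=3 y=0 t=19 →W
[2] x=2 y=0 t=21 →W
[3] x=1 y=0 t=23 →W
[4] x=0 y=0 t=25 →W
[5] x=0 y=1 t=27 →N

path = [(4,0), (3,0), (2,0), (1,0), (0,0), (0,1)]
arrival = 27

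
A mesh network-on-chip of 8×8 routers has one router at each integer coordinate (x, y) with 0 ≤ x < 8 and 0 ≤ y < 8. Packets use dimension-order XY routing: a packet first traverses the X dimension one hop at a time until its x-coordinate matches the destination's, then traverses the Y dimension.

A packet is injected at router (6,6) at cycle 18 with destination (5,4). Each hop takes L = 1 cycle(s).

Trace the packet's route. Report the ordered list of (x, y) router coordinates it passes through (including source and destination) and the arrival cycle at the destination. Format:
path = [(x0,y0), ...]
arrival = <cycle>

hop 0: (6,6) @ cyc 18
hop 1: (5,6) @ cyc 19  [W]
hop 2: (5,5) @ cyc 20  [S]
hop 3: (5,4) @ cyc 21  [S]

path = [(6,6), (5,6), (5,5), (5,4)]
arrival = 21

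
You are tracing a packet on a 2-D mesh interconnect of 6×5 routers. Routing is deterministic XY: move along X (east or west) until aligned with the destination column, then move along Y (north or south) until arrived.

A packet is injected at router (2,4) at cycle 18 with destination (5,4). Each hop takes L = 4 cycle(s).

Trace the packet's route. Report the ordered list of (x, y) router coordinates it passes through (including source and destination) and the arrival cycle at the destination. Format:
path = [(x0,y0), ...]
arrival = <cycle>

path = [(2,4), (3,4), (4,4), (5,4)]
arrival = 30

#0 — 2,4 | c18
#1 — 3,4 | c22 | E
#2 — 4,4 | c26 | E
#3 — 5,4 | c30 | E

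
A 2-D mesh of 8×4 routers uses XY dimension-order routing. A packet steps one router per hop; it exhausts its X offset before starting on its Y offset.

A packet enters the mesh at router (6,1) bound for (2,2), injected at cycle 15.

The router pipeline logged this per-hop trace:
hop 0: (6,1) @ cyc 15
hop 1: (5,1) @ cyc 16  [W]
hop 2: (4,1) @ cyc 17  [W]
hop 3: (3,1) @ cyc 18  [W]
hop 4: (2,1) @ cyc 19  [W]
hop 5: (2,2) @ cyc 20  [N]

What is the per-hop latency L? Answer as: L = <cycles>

L = 1

Between hops 0 and 1 the cycle counter advances 16 − 15 = 1.
One hop costs L cycles, so L = 1.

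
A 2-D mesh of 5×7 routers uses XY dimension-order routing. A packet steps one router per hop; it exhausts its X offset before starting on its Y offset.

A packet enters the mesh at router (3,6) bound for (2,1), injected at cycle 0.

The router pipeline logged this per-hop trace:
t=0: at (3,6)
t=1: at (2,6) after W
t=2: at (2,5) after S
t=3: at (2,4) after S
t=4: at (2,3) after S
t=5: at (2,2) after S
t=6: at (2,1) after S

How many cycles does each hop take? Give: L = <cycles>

From hop 0 (0) to hop 1 (1): +1 cycles.
Each hop adds L, hence L = 1.

L = 1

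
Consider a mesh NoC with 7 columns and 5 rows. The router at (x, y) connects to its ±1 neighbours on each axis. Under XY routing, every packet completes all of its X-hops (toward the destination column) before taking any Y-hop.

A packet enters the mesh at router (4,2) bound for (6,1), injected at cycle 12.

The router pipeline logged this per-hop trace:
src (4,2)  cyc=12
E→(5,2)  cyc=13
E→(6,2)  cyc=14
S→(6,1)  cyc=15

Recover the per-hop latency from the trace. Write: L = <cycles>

Δcyc across hop 0→1: 13 − 12 = 1.
One hop costs L cycles, so L = 1.

L = 1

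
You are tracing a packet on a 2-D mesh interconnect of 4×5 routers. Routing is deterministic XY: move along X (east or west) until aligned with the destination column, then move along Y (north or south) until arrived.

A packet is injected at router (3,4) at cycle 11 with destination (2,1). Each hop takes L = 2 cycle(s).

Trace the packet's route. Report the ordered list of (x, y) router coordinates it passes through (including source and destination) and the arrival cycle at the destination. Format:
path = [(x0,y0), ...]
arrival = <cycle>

path = [(3,4), (2,4), (2,3), (2,2), (2,1)]
arrival = 19

t=11: at (3,4)
t=13: at (2,4) after W
t=15: at (2,3) after S
t=17: at (2,2) after S
t=19: at (2,1) after S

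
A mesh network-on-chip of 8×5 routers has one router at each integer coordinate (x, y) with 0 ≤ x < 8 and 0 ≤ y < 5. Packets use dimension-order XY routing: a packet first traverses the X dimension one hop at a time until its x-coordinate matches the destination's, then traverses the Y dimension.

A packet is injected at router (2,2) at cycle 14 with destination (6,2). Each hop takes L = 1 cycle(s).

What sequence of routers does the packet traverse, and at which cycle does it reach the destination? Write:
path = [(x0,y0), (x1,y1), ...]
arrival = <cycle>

#0 — 2,2 | c14
#1 — 3,2 | c15 | E
#2 — 4,2 | c16 | E
#3 — 5,2 | c17 | E
#4 — 6,2 | c18 | E

path = [(2,2), (3,2), (4,2), (5,2), (6,2)]
arrival = 18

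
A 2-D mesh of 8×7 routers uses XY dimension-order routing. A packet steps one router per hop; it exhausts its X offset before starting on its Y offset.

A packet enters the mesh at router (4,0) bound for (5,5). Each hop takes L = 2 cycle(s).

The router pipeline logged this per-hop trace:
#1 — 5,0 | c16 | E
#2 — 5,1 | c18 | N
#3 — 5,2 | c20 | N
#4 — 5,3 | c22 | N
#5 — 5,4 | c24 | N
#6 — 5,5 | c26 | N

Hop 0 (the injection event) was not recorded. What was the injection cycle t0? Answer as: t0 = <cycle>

t0 = 14

At hop 1 the cycle is 16; in general cyc_k = t0 + kL.
Subtract one hop: t0 = 16 − 2 = 14.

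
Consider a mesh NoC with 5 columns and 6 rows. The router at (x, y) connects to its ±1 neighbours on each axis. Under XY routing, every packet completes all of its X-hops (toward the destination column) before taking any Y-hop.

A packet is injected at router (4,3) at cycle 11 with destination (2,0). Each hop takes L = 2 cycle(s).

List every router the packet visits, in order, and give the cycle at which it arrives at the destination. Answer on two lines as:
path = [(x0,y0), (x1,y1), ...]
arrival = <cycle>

path = [(4,3), (3,3), (2,3), (2,2), (2,1), (2,0)]
arrival = 21

  0. router=(4,3) cycle=11 (inject)
  1. router=(3,3) cycle=13 dir=W
  2. router=(2,3) cycle=15 dir=W
  3. router=(2,2) cycle=17 dir=S
  4. router=(2,1) cycle=19 dir=S
  5. router=(2,0) cycle=21 dir=S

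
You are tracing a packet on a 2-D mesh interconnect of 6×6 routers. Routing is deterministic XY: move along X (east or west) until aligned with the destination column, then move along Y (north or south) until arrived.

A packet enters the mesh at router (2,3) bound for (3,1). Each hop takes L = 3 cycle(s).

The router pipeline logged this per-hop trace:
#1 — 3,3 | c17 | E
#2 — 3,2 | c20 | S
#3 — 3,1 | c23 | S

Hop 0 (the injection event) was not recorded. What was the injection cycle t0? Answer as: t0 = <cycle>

At hop 1 the cycle is 17; in general cyc_k = t0 + kL.
t0 = cyc[1] − L = 17 − 3 = 14.

t0 = 14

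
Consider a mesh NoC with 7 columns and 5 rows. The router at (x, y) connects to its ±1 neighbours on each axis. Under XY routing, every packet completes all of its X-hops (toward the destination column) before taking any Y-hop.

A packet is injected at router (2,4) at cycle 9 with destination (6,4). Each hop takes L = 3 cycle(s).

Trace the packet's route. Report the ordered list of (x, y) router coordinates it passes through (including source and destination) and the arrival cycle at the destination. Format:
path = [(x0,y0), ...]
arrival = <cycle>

  0. router=(2,4) cycle=9 (inject)
  1. router=(3,4) cycle=12 dir=E
  2. router=(4,4) cycle=15 dir=E
  3. router=(5,4) cycle=18 dir=E
  4. router=(6,4) cycle=21 dir=E

path = [(2,4), (3,4), (4,4), (5,4), (6,4)]
arrival = 21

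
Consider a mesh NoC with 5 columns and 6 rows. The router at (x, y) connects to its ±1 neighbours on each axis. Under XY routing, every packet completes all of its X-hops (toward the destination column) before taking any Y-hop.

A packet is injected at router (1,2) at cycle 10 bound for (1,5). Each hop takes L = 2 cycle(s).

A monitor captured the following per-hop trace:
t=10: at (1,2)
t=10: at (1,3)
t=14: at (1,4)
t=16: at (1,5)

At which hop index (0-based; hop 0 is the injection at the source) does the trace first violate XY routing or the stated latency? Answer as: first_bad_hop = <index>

hop 1: step (+0,+1), +0 cyc — BAD: Δcyc=0≠L

first_bad_hop = 1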